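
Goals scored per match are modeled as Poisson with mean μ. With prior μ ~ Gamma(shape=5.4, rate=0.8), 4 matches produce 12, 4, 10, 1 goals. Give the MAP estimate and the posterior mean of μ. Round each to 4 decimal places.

Σ counts = 27. Posterior: Gamma(shape = 5.4+27 = 32.4, rate = 0.8+4 = 4.8).
Mode = (α−1)/β = 31.4/4.8 = 6.5417.
Mean = α/β = 32.4/4.8 = 6.7500.
The posterior is right-skewed, so the mean exceeds the mode.

μ_MAP = 6.5417, E[μ|data] = 6.7500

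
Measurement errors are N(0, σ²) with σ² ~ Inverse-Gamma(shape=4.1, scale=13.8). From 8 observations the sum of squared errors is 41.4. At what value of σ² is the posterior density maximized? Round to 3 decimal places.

3.791

Posterior: Inverse-Gamma(shape = 4.1+8/2 = 8.1, scale = 13.8+41.4/2 = 34.5).
Mode = β/(α+1) = 34.5/9.1 = 3.791.
Mean = β/(α−1) = 34.5/7.1 = 4.859.
This is the posterior mode — the MAP estimate.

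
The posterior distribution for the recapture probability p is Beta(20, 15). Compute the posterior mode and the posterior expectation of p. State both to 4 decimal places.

Mode = (20−1)/(20+15−2) = 19/33 = 0.5758.
Mean = 20/(20+15) = 20/35 = 0.5714.

MAP = 0.5758, posterior mean = 0.5714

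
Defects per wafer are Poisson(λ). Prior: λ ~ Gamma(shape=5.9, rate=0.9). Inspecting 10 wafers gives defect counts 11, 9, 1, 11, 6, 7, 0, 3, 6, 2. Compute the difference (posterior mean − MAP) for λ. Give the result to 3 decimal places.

Σ counts = 56. Posterior: Gamma(shape = 5.9+56 = 61.9, rate = 0.9+10 = 10.9).
Mode = (α−1)/β = 60.9/10.9 = 5.587.
Mean = α/β = 61.9/10.9 = 5.679.
Difference = 5.679 − 5.587 = 0.092.

0.092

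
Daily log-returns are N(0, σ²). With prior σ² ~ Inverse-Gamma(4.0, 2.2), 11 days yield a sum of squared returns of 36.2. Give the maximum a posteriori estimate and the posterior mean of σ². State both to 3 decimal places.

Posterior: Inverse-Gamma(shape = 4.0+11/2 = 9.5, scale = 2.2+36.2/2 = 20.3).
Mode = β/(α+1) = 20.3/10.5 = 1.933.
Mean = β/(α−1) = 20.3/8.5 = 2.388.

MAP = 1.933, posterior mean = 2.388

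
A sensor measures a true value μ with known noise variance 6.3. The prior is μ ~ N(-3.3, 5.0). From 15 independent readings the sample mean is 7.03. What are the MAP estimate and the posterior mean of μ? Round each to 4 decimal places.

μ_MAP = 6.2295, E[μ|data] = 6.2295

Posterior for μ is Normal. Precision-weighted mean: (1/5.0·-3.3 + 15/6.3·7.03) / (1/5.0 + 15/6.3) = 6.2295.
A Normal posterior is symmetric, so mode = mean.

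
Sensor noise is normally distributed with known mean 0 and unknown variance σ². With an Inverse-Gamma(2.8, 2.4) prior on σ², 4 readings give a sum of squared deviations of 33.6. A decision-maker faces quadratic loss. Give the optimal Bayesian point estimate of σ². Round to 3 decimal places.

Posterior: Inverse-Gamma(shape = 2.8+4/2 = 4.8, scale = 2.4+33.6/2 = 19.2).
Mode = β/(α+1) = 19.2/5.8 = 3.310.
Mean = β/(α−1) = 19.2/3.8 = 5.053.
Quadratic loss ⇒ the optimal estimator is the posterior mean.

5.053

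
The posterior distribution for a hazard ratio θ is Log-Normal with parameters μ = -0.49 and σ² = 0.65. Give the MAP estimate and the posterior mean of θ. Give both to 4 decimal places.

MAP estimate = 0.3198, posterior mean = 0.8479

Mode = exp(μ − σ²) = exp(-1.14) = 0.3198.
Mean = exp(μ + σ²/2) = exp(-0.165) = 0.8479.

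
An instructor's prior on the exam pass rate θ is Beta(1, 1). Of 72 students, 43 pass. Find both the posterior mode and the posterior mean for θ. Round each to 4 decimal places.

Posterior: Beta(1+43, 1+29) = Beta(44, 30).
Mode = (44−1)/(44+30−2) = 43/72 = 0.5972.
With a flat prior the MAP equals the MLE, 43/72.
Mean = 44/(44+30) = 44/74 = 0.5946.
Left-skewed posterior ⇒ mean < mode.

θ_MAP = 0.5972, E[θ|data] = 0.5946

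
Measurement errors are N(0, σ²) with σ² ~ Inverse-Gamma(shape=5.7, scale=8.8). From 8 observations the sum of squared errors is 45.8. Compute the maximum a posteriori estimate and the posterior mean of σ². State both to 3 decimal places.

Posterior: Inverse-Gamma(shape = 5.7+8/2 = 9.7, scale = 8.8+45.8/2 = 31.7).
Mode = β/(α+1) = 31.7/10.7 = 2.963.
Mean = β/(α−1) = 31.7/8.7 = 3.644.

maximum a posteriori estimate = 2.963, posterior mean = 3.644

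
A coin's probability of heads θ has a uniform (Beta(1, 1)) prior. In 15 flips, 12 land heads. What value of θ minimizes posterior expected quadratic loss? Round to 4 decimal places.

0.7647

Posterior: Beta(1+12, 1+3) = Beta(13, 4).
Mode = (13−1)/(13+4−2) = 12/15 = 0.8000.
With a flat prior the MAP equals the MLE, 12/15.
Mean = 13/(13+4) = 13/17 = 0.7647.
Quadratic loss ⇒ the optimal estimator is the posterior mean.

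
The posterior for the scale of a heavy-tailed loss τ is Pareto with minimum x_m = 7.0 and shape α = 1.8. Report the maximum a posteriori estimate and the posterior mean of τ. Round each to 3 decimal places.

The Pareto density is strictly decreasing on [x_m, ∞), so the mode is x_m = 7.000.
Mean = α·x_m/(α−1) = 1.8·7.0/0.8 = 15.750.

maximum a posteriori estimate = 7.000, posterior mean = 15.750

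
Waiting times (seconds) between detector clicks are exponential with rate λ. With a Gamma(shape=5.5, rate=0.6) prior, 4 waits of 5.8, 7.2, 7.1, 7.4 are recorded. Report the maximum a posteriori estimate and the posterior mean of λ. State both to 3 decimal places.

Σ times = 27.5. Posterior: Gamma(shape = 5.5+4 = 9.5, rate = 0.6+27.5 = 28.1).
Mode = (α−1)/β = 8.5/28.1 = 0.302.
Mean = α/β = 9.5/28.1 = 0.338.
The posterior is right-skewed, so the mean exceeds the mode.

MAP = 0.302; posterior mean = 0.338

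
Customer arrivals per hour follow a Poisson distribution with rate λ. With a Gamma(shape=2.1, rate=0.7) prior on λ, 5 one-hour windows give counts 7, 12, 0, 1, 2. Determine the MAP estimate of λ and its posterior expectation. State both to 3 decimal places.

λ_MAP = 4.053, E[λ|data] = 4.228

Σ counts = 22. Posterior: Gamma(shape = 2.1+22 = 24.1, rate = 0.7+5 = 5.7).
Mode = (α−1)/β = 23.1/5.7 = 4.053.
Mean = α/β = 24.1/5.7 = 4.228.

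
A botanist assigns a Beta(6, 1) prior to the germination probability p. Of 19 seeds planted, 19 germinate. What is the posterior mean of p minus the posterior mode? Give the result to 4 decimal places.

-0.0385

Posterior: Beta(6+19, 1+0) = Beta(25, 1).
Since β = 1 ≤ 1 and α > 1, the Beta density is monotone increasing on [0,1]; the mode is at 1.
Mean = 25/(25+1) = 0.9615.
Difference = 0.9615 − 1.0000 = -0.0385.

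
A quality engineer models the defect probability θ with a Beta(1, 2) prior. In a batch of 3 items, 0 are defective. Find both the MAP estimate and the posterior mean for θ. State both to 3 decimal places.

MAP = 0.000; posterior mean = 0.167

Posterior: Beta(1+0, 2+3) = Beta(1, 5).
Since α = 1 ≤ 1 and β > 1, the Beta density is monotone decreasing on [0,1]; the mode is at 0.
Mean = 1/(1+5) = 0.167.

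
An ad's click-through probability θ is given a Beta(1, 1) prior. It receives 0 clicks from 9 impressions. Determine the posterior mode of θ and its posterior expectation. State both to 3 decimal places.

θ_MAP = 0.000, E[θ|data] = 0.091

Posterior: Beta(1+0, 1+9) = Beta(1, 10).
Since α = 1 ≤ 1 and β > 1, the Beta density is monotone decreasing on [0,1]; the mode is at 0.
Mean = 1/(1+10) = 0.091.
The posterior is right-skewed, so the mean exceeds the mode.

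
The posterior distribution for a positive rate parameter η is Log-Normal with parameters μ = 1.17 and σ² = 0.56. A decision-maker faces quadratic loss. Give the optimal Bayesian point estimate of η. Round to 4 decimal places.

4.2631

Mode = exp(μ − σ²) = exp(0.61) = 1.8404.
Mean = exp(μ + σ²/2) = exp(1.450) = 4.2631.
Quadratic loss ⇒ the optimal estimator is the posterior mean.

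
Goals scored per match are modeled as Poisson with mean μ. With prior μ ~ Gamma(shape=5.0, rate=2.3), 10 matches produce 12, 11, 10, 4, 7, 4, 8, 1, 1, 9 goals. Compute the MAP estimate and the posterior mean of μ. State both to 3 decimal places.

Σ counts = 67. Posterior: Gamma(shape = 5.0+67 = 72.0, rate = 2.3+10 = 12.3).
Mode = (α−1)/β = 71.0/12.3 = 5.772.
Mean = α/β = 72.0/12.3 = 5.854.

MAP = 5.772, posterior mean = 5.854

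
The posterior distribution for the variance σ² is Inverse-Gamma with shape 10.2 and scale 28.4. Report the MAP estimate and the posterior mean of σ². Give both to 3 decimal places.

MAP = 2.536; posterior mean = 3.087

Mode = β/(α+1) = 28.4/11.2 = 2.536.
Mean = β/(α−1) = 28.4/9.2 = 3.087.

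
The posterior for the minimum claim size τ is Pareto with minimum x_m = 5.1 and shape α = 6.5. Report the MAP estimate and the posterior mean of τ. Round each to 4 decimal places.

MAP estimate = 5.1000, posterior mean = 6.0273

The Pareto density is strictly decreasing on [x_m, ∞), so the mode is x_m = 5.1000.
Mean = α·x_m/(α−1) = 6.5·5.1/5.5 = 6.0273.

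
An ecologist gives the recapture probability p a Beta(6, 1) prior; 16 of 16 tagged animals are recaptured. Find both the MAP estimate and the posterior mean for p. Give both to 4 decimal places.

Posterior: Beta(6+16, 1+0) = Beta(22, 1).
Since β = 1 ≤ 1 and α > 1, the Beta density is monotone increasing on [0,1]; the mode is at 1.
Mean = 22/(22+1) = 0.9565.

p_MAP = 1.0000, E[p|data] = 0.9565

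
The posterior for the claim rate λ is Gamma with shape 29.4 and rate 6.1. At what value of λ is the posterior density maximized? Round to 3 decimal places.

Mode = (α−1)/β = 28.4/6.1 = 4.656.
Mean = α/β = 29.4/6.1 = 4.820.
This is the posterior mode — the MAP estimate.

4.656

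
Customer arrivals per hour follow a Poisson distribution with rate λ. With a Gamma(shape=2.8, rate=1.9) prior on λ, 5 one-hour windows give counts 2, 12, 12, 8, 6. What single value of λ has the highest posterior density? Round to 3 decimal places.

Σ counts = 40. Posterior: Gamma(shape = 2.8+40 = 42.8, rate = 1.9+5 = 6.9).
Mode = (α−1)/β = 41.8/6.9 = 6.058.
Mean = α/β = 42.8/6.9 = 6.203.
This is the posterior mode — the MAP estimate.

6.058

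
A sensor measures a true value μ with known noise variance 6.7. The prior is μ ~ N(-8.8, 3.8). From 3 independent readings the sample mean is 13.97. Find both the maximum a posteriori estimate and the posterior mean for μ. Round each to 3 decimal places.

maximum a posteriori estimate = 5.541, posterior mean = 5.541

Posterior for μ is Normal. Precision-weighted mean: (1/3.8·-8.8 + 3/6.7·13.97) / (1/3.8 + 3/6.7) = 5.541.
A Normal posterior is symmetric, so mode = mean.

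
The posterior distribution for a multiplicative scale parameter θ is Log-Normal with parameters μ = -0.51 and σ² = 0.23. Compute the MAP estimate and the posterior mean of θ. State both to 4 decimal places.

Mode = exp(μ − σ²) = exp(-0.74) = 0.4771.
Mean = exp(μ + σ²/2) = exp(-0.395) = 0.6737.

θ_MAP = 0.4771, E[θ|data] = 0.6737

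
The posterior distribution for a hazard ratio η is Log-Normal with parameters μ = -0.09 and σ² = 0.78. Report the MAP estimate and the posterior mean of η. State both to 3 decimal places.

Mode = exp(μ − σ²) = exp(-0.87) = 0.419.
Mean = exp(μ + σ²/2) = exp(0.300) = 1.350.
The posterior is right-skewed, so the mean exceeds the mode.

MAP: 0.419. Posterior mean: 1.350.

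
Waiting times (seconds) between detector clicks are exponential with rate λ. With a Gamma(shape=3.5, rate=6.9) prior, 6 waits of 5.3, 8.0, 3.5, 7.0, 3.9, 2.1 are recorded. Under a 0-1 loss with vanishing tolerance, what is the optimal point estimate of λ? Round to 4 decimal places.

0.2316

Σ times = 29.8. Posterior: Gamma(shape = 3.5+6 = 9.5, rate = 6.9+29.8 = 36.7).
Mode = (α−1)/β = 8.5/36.7 = 0.2316.
Mean = α/β = 9.5/36.7 = 0.2589.
This is the posterior mode — the MAP estimate.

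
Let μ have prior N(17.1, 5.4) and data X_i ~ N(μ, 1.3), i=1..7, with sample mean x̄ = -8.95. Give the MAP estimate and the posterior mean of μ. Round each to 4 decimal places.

Posterior for μ is Normal. Precision-weighted mean: (1/5.4·17.1 + 7/1.3·-8.95) / (1/5.4 + 7/1.3) = -8.0839.
A Normal posterior is symmetric, so mode = mean.

MAP estimate = -8.0839, posterior mean = -8.0839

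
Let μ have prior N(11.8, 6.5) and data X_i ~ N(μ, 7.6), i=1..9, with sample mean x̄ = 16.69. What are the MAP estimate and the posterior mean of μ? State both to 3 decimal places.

MAP = 16.128; posterior mean = 16.128

Posterior for μ is Normal. Precision-weighted mean: (1/6.5·11.8 + 9/7.6·16.69) / (1/6.5 + 9/7.6) = 16.128.
A Normal posterior is symmetric, so mode = mean.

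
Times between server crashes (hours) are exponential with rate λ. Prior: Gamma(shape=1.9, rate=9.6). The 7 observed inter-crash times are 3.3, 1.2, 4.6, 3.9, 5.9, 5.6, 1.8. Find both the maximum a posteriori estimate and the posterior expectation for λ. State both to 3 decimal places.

MAP = 0.220, posterior mean = 0.248

Σ times = 26.3. Posterior: Gamma(shape = 1.9+7 = 8.9, rate = 9.6+26.3 = 35.9).
Mode = (α−1)/β = 7.9/35.9 = 0.220.
Mean = α/β = 8.9/35.9 = 0.248.
The posterior is right-skewed, so the mean exceeds the mode.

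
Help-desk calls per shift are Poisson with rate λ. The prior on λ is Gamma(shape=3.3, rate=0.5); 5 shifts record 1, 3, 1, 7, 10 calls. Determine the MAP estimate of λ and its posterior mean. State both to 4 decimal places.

Σ counts = 22. Posterior: Gamma(shape = 3.3+22 = 25.3, rate = 0.5+5 = 5.5).
Mode = (α−1)/β = 24.3/5.5 = 4.4182.
Mean = α/β = 25.3/5.5 = 4.6000.

MAP = 4.4182; posterior mean = 4.6000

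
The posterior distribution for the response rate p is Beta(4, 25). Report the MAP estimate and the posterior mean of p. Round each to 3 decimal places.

Mode = (4−1)/(4+25−2) = 3/27 = 0.111.
Mean = 4/(4+25) = 4/29 = 0.138.
The posterior is right-skewed, so the mean exceeds the mode.

MAP = 0.111; posterior mean = 0.138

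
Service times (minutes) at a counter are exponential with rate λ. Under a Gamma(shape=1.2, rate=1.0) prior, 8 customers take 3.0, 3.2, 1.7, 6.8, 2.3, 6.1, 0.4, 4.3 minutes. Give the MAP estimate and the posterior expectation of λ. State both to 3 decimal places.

Σ times = 27.8. Posterior: Gamma(shape = 1.2+8 = 9.2, rate = 1.0+27.8 = 28.8).
Mode = (α−1)/β = 8.2/28.8 = 0.285.
Mean = α/β = 9.2/28.8 = 0.319.
Mean > mode: the posterior has a right tail.

MAP = 0.285; posterior mean = 0.319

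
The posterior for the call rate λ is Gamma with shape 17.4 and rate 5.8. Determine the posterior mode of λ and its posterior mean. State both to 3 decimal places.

posterior mode = 2.828, posterior mean = 3.000

Mode = (α−1)/β = 16.4/5.8 = 2.828.
Mean = α/β = 17.4/5.8 = 3.000.
The posterior is right-skewed, so the mean exceeds the mode.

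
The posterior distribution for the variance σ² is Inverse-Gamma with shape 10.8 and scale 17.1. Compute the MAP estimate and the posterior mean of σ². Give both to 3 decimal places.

Mode = β/(α+1) = 17.1/11.8 = 1.449.
Mean = β/(α−1) = 17.1/9.8 = 1.745.

σ²_MAP = 1.449, E[σ²|data] = 1.745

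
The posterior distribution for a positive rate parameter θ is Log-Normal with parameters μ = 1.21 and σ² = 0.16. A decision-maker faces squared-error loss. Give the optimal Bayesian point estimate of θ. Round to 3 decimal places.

3.633

Mode = exp(μ − σ²) = exp(1.05) = 2.858.
Mean = exp(μ + σ²/2) = exp(1.290) = 3.633.
Squared-error loss ⇒ the optimal estimator is the posterior mean.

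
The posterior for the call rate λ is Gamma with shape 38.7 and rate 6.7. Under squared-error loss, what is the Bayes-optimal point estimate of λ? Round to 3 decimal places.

5.776

Mode = (α−1)/β = 37.7/6.7 = 5.627.
Mean = α/β = 38.7/6.7 = 5.776.
Squared-error loss ⇒ the optimal estimator is the posterior mean.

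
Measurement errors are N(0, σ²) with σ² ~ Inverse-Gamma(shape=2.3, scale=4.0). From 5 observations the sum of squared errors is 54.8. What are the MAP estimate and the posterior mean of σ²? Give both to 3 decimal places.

MAP: 5.414. Posterior mean: 8.263.

Posterior: Inverse-Gamma(shape = 2.3+5/2 = 4.8, scale = 4.0+54.8/2 = 31.4).
Mode = β/(α+1) = 31.4/5.8 = 5.414.
Mean = β/(α−1) = 31.4/3.8 = 8.263.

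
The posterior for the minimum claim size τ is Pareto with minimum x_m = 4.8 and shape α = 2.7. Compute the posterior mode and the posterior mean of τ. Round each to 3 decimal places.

MAP = 4.800; posterior mean = 7.624

The Pareto density is strictly decreasing on [x_m, ∞), so the mode is x_m = 4.800.
Mean = α·x_m/(α−1) = 2.7·4.8/1.7 = 7.624.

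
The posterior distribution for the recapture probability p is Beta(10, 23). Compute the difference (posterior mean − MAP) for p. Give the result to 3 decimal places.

Mode = (10−1)/(10+23−2) = 9/31 = 0.290.
Mean = 10/(10+23) = 10/33 = 0.303.
Difference = 0.303 − 0.290 = 0.013.
Right-skewed posterior ⇒ mode < mean.

0.013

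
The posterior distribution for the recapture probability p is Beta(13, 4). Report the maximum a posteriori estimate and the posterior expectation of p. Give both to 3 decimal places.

Mode = (13−1)/(13+4−2) = 12/15 = 0.800.
Mean = 13/(13+4) = 13/17 = 0.765.
Mode > mean: the posterior has a left tail.

MAP = 0.800, posterior mean = 0.765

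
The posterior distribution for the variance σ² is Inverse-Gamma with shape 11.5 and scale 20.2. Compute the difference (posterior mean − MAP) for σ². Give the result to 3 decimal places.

0.308

Mode = β/(α+1) = 20.2/12.5 = 1.616.
Mean = β/(α−1) = 20.2/10.5 = 1.924.
Difference = 1.924 − 1.616 = 0.308.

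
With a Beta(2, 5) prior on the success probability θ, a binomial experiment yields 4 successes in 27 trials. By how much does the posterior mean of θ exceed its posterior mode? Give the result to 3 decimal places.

Posterior: Beta(2+4, 5+23) = Beta(6, 28).
Mode = (6−1)/(6+28−2) = 5/32 = 0.156.
Mean = 6/(6+28) = 6/34 = 0.176.
Difference = 0.176 − 0.156 = 0.020.

0.020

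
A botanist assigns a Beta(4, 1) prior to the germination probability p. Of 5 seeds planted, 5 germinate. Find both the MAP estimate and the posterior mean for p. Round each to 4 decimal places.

MAP = 1.0000; posterior mean = 0.9000

Posterior: Beta(4+5, 1+0) = Beta(9, 1).
Since β = 1 ≤ 1 and α > 1, the Beta density is monotone increasing on [0,1]; the mode is at 1.
Mean = 9/(9+1) = 0.9000.
Left-skewed posterior ⇒ mean < mode.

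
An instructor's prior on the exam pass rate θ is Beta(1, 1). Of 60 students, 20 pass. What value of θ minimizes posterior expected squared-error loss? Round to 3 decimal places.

0.339

Posterior: Beta(1+20, 1+40) = Beta(21, 41).
Mode = (21−1)/(21+41−2) = 20/60 = 0.333.
Mean = 21/(21+41) = 21/62 = 0.339.
Squared-error loss ⇒ the optimal estimator is the posterior mean.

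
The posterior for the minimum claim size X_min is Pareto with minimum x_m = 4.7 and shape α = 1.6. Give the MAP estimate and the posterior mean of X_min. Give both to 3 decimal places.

X_min_MAP = 4.700, E[X_min|data] = 12.533

The Pareto density is strictly decreasing on [x_m, ∞), so the mode is x_m = 4.700.
Mean = α·x_m/(α−1) = 1.6·4.7/0.6 = 12.533.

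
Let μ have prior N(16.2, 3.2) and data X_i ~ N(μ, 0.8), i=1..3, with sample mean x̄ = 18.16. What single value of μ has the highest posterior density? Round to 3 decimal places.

18.009

Posterior for μ is Normal. Precision-weighted mean: (1/3.2·16.2 + 3/0.8·18.16) / (1/3.2 + 3/0.8) = 18.009.
A Normal posterior is symmetric, so mode = mean.
This is the posterior mode — the MAP estimate.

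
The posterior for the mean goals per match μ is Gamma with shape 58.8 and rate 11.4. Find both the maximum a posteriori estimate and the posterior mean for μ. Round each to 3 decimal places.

Mode = (α−1)/β = 57.8/11.4 = 5.070.
Mean = α/β = 58.8/11.4 = 5.158.

maximum a posteriori estimate = 5.070, posterior mean = 5.158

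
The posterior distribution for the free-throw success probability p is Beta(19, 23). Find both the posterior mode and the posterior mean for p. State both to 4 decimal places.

posterior mode = 0.4500, posterior mean = 0.4524

Mode = (19−1)/(19+23−2) = 18/40 = 0.4500.
Mean = 19/(19+23) = 19/42 = 0.4524.
The posterior is right-skewed, so the mean exceeds the mode.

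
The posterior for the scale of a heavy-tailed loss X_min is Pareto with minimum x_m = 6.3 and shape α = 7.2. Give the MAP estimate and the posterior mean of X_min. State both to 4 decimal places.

The Pareto density is strictly decreasing on [x_m, ∞), so the mode is x_m = 6.3000.
Mean = α·x_m/(α−1) = 7.2·6.3/6.2 = 7.3161.

MAP estimate = 6.3000, posterior mean = 7.3161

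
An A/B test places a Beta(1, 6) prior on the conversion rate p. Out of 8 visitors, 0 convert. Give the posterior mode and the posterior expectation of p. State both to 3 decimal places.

Posterior: Beta(1+0, 6+8) = Beta(1, 14).
Since α = 1 ≤ 1 and β > 1, the Beta density is monotone decreasing on [0,1]; the mode is at 0.
Mean = 1/(1+14) = 0.067.

p_MAP = 0.000, E[p|data] = 0.067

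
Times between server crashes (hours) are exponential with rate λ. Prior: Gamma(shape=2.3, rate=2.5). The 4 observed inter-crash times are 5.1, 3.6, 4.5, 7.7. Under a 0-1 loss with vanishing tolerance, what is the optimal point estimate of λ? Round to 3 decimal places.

Σ times = 20.9. Posterior: Gamma(shape = 2.3+4 = 6.3, rate = 2.5+20.9 = 23.4).
Mode = (α−1)/β = 5.3/23.4 = 0.226.
Mean = α/β = 6.3/23.4 = 0.269.
This is the posterior mode — the MAP estimate.

0.226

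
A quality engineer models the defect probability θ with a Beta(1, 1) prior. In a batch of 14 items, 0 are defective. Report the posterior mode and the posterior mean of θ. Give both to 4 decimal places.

Posterior: Beta(1+0, 1+14) = Beta(1, 15).
Since α = 1 ≤ 1 and β > 1, the Beta density is monotone decreasing on [0,1]; the mode is at 0.
Mean = 1/(1+15) = 0.0625.

MAP = 0.0000; posterior mean = 0.0625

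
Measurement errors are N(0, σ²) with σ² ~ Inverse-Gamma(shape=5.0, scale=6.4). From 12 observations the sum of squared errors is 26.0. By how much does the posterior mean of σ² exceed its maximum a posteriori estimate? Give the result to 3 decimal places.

Posterior: Inverse-Gamma(shape = 5.0+12/2 = 11.0, scale = 6.4+26.0/2 = 19.4).
Mode = β/(α+1) = 19.4/12.0 = 1.617.
Mean = β/(α−1) = 19.4/10.0 = 1.940.
Difference = 1.940 − 1.617 = 0.323.
Right-skewed posterior ⇒ mode < mean.

0.323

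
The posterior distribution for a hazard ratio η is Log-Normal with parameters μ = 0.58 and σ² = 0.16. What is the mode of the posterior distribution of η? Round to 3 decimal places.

1.522

Mode = exp(μ − σ²) = exp(0.42) = 1.522.
Mean = exp(μ + σ²/2) = exp(0.660) = 1.935.
This is the posterior mode — the MAP estimate.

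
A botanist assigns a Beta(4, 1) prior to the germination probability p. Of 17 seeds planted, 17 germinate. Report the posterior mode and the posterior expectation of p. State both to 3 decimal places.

Posterior: Beta(4+17, 1+0) = Beta(21, 1).
Since β = 1 ≤ 1 and α > 1, the Beta density is monotone increasing on [0,1]; the mode is at 1.
Mean = 21/(21+1) = 0.955.

MAP = 1.000; posterior mean = 0.955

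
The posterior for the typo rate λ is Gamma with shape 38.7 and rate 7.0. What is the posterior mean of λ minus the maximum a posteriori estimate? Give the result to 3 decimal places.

0.143

Mode = (α−1)/β = 37.7/7.0 = 5.386.
Mean = α/β = 38.7/7.0 = 5.529.
Difference = 5.529 − 5.386 = 0.143.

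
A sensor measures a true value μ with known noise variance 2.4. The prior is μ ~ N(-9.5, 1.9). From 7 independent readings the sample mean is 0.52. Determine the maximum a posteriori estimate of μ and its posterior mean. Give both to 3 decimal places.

Posterior for μ is Normal. Precision-weighted mean: (1/1.9·-9.5 + 7/2.4·0.52) / (1/1.9 + 7/2.4) = -1.012.
A Normal posterior is symmetric, so mode = mean.

MAP = -1.012; posterior mean = -1.012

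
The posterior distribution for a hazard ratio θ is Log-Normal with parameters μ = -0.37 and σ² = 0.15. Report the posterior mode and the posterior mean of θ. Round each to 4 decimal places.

MAP = 0.5945, posterior mean = 0.7445

Mode = exp(μ − σ²) = exp(-0.52) = 0.5945.
Mean = exp(μ + σ²/2) = exp(-0.295) = 0.7445.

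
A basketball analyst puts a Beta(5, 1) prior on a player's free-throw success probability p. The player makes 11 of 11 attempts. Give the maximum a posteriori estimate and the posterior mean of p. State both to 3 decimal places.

Posterior: Beta(5+11, 1+0) = Beta(16, 1).
Since β = 1 ≤ 1 and α > 1, the Beta density is monotone increasing on [0,1]; the mode is at 1.
Mean = 16/(16+1) = 0.941.
Left-skewed posterior ⇒ mean < mode.

maximum a posteriori estimate = 1.000, posterior mean = 0.941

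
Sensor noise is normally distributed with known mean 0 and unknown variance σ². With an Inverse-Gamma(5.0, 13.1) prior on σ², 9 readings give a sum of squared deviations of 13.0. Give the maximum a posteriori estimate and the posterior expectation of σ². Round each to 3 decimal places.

Posterior: Inverse-Gamma(shape = 5.0+9/2 = 9.5, scale = 13.1+13.0/2 = 19.6).
Mode = β/(α+1) = 19.6/10.5 = 1.867.
Mean = β/(α−1) = 19.6/8.5 = 2.306.
The mean is pulled above the mode by the posterior's right skew.

MAP = 1.867, posterior mean = 2.306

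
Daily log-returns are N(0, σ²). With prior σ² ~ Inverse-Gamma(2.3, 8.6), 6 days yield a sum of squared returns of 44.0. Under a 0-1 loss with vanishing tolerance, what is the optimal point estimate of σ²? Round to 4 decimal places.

Posterior: Inverse-Gamma(shape = 2.3+6/2 = 5.3, scale = 8.6+44.0/2 = 30.6).
Mode = β/(α+1) = 30.6/6.3 = 4.8571.
Mean = β/(α−1) = 30.6/4.3 = 7.1163.
This is the posterior mode — the MAP estimate.

4.8571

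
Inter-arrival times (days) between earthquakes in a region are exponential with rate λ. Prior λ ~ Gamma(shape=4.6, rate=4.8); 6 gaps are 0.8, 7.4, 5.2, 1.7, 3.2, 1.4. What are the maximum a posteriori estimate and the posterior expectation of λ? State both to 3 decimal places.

Σ times = 19.7. Posterior: Gamma(shape = 4.6+6 = 10.6, rate = 4.8+19.7 = 24.5).
Mode = (α−1)/β = 9.6/24.5 = 0.392.
Mean = α/β = 10.6/24.5 = 0.433.

λ_MAP = 0.392, E[λ|data] = 0.433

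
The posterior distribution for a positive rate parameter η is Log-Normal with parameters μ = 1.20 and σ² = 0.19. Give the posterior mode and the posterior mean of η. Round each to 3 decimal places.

Mode = exp(μ − σ²) = exp(1.01) = 2.746.
Mean = exp(μ + σ²/2) = exp(1.295) = 3.651.
The posterior is right-skewed, so the mean exceeds the mode.

MAP: 2.746. Posterior mean: 3.651.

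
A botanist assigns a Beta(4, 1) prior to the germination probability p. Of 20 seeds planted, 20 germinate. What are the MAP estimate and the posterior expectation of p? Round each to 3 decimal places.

MAP estimate = 1.000, posterior expectation = 0.960

Posterior: Beta(4+20, 1+0) = Beta(24, 1).
Since β = 1 ≤ 1 and α > 1, the Beta density is monotone increasing on [0,1]; the mode is at 1.
Mean = 24/(24+1) = 0.960.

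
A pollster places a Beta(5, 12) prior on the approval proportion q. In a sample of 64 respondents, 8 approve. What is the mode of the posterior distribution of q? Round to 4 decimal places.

Posterior: Beta(5+8, 12+56) = Beta(13, 68).
Mode = (13−1)/(13+68−2) = 12/79 = 0.1519.
Mean = 13/(13+68) = 13/81 = 0.1605.
This is the posterior mode — the MAP estimate.

0.1519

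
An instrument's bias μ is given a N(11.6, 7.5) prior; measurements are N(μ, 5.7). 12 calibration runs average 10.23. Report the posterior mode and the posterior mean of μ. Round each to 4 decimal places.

posterior mode = 10.3116, posterior mean = 10.3116

Posterior for μ is Normal. Precision-weighted mean: (1/7.5·11.6 + 12/5.7·10.23) / (1/7.5 + 12/5.7) = 10.3116.
A Normal posterior is symmetric, so mode = mean.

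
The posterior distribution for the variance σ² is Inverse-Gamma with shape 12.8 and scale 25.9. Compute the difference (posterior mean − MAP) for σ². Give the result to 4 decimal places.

0.3181

Mode = β/(α+1) = 25.9/13.8 = 1.8768.
Mean = β/(α−1) = 25.9/11.8 = 2.1949.
Difference = 2.1949 − 1.8768 = 0.3181.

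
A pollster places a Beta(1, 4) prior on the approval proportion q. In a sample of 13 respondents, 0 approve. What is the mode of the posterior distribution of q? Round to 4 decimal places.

Posterior: Beta(1+0, 4+13) = Beta(1, 17).
Since α = 1 ≤ 1 and β > 1, the Beta density is monotone decreasing on [0,1]; the mode is at 0.
Mean = 1/(1+17) = 0.0556.
This is the posterior mode — the MAP estimate.

0.0000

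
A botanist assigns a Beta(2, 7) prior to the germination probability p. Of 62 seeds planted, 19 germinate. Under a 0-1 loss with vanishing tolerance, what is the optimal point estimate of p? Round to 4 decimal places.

0.2899

Posterior: Beta(2+19, 7+43) = Beta(21, 50).
Mode = (21−1)/(21+50−2) = 20/69 = 0.2899.
Mean = 21/(21+50) = 21/71 = 0.2958.
This is the posterior mode — the MAP estimate.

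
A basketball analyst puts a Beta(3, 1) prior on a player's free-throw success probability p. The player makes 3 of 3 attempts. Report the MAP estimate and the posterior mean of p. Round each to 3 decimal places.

MAP = 1.000; posterior mean = 0.857

Posterior: Beta(3+3, 1+0) = Beta(6, 1).
Since β = 1 ≤ 1 and α > 1, the Beta density is monotone increasing on [0,1]; the mode is at 1.
Mean = 6/(6+1) = 0.857.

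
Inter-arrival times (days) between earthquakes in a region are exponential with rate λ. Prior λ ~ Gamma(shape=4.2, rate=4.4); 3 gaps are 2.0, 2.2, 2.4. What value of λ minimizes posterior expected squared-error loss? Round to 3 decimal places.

Σ times = 6.6. Posterior: Gamma(shape = 4.2+3 = 7.2, rate = 4.4+6.6 = 11.0).
Mode = (α−1)/β = 6.2/11.0 = 0.564.
Mean = α/β = 7.2/11.0 = 0.655.
Squared-error loss ⇒ the optimal estimator is the posterior mean.

0.655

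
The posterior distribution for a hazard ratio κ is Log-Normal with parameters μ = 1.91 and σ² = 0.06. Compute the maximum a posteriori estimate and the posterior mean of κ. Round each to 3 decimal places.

κ_MAP = 6.360, E[κ|data] = 6.959

Mode = exp(μ − σ²) = exp(1.85) = 6.360.
Mean = exp(μ + σ²/2) = exp(1.940) = 6.959.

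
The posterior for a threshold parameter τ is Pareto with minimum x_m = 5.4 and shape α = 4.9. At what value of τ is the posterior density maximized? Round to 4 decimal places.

5.4000

The Pareto density is strictly decreasing on [x_m, ∞), so the mode is x_m = 5.4000.
Mean = α·x_m/(α−1) = 4.9·5.4/3.9 = 6.7846.
This is the posterior mode — the MAP estimate.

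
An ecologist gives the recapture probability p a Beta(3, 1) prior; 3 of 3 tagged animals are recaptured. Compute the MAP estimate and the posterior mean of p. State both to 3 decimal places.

MAP = 1.000; posterior mean = 0.857

Posterior: Beta(3+3, 1+0) = Beta(6, 1).
Since β = 1 ≤ 1 and α > 1, the Beta density is monotone increasing on [0,1]; the mode is at 1.
Mean = 6/(6+1) = 0.857.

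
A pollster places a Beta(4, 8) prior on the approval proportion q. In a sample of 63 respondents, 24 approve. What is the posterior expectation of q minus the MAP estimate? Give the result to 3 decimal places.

0.003

Posterior: Beta(4+24, 8+39) = Beta(28, 47).
Mode = (28−1)/(28+47−2) = 27/73 = 0.370.
Mean = 28/(28+47) = 28/75 = 0.373.
Difference = 0.373 − 0.370 = 0.003.
Mean > mode: the posterior has a right tail.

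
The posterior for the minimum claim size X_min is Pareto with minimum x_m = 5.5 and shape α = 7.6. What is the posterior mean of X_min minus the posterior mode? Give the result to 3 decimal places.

The Pareto density is strictly decreasing on [x_m, ∞), so the mode is x_m = 5.500.
Mean = α·x_m/(α−1) = 7.6·5.5/6.6 = 6.333.
Difference = 6.333 − 5.500 = 0.833.

0.833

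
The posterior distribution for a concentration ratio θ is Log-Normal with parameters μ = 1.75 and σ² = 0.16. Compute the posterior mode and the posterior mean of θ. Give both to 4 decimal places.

Mode = exp(μ − σ²) = exp(1.59) = 4.9037.
Mean = exp(μ + σ²/2) = exp(1.830) = 6.2339.

MAP: 4.9037. Posterior mean: 6.2339.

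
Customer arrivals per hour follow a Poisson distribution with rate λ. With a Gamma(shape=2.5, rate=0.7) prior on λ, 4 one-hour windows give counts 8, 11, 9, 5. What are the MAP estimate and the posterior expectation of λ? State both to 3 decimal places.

Σ counts = 33. Posterior: Gamma(shape = 2.5+33 = 35.5, rate = 0.7+4 = 4.7).
Mode = (α−1)/β = 34.5/4.7 = 7.340.
Mean = α/β = 35.5/4.7 = 7.553.
The mean is pulled above the mode by the posterior's right skew.

MAP = 7.340; posterior mean = 7.553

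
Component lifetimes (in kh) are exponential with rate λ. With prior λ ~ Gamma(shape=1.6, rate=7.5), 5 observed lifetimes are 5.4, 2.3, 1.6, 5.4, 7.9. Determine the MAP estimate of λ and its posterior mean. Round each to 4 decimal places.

Σ times = 22.6. Posterior: Gamma(shape = 1.6+5 = 6.6, rate = 7.5+22.6 = 30.1).
Mode = (α−1)/β = 5.6/30.1 = 0.1860.
Mean = α/β = 6.6/30.1 = 0.2193.

λ_MAP = 0.1860, E[λ|data] = 0.2193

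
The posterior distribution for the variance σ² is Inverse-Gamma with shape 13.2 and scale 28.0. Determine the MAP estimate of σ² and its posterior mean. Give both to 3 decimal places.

MAP = 1.972, posterior mean = 2.295

Mode = β/(α+1) = 28.0/14.2 = 1.972.
Mean = β/(α−1) = 28.0/12.2 = 2.295.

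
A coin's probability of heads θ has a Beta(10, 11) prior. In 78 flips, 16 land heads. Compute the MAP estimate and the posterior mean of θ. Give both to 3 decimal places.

Posterior: Beta(10+16, 11+62) = Beta(26, 73).
Mode = (26−1)/(26+73−2) = 25/97 = 0.258.
Mean = 26/(26+73) = 26/99 = 0.263.

MAP = 0.258, posterior mean = 0.263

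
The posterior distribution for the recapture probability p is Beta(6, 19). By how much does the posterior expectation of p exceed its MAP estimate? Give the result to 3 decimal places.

0.023

Mode = (6−1)/(6+19−2) = 5/23 = 0.217.
Mean = 6/(6+19) = 6/25 = 0.240.
Difference = 0.240 − 0.217 = 0.023.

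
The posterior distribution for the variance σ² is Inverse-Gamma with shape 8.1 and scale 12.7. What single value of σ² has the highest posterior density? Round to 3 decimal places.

1.396

Mode = β/(α+1) = 12.7/9.1 = 1.396.
Mean = β/(α−1) = 12.7/7.1 = 1.789.
This is the posterior mode — the MAP estimate.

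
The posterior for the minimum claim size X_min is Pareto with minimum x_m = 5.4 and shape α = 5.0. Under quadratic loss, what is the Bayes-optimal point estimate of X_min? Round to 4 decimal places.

The Pareto density is strictly decreasing on [x_m, ∞), so the mode is x_m = 5.4000.
Mean = α·x_m/(α−1) = 5.0·5.4/4.0 = 6.7500.
Quadratic loss ⇒ the optimal estimator is the posterior mean.

6.7500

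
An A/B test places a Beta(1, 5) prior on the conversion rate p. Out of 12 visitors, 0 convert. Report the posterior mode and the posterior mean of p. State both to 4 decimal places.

MAP = 0.0000; posterior mean = 0.0556

Posterior: Beta(1+0, 5+12) = Beta(1, 17).
Since α = 1 ≤ 1 and β > 1, the Beta density is monotone decreasing on [0,1]; the mode is at 0.
Mean = 1/(1+17) = 0.0556.
Right-skewed posterior ⇒ mode < mean.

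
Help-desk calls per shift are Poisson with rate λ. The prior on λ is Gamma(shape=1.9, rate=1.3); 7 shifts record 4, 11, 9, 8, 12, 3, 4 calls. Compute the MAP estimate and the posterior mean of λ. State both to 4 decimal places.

Σ counts = 51. Posterior: Gamma(shape = 1.9+51 = 52.9, rate = 1.3+7 = 8.3).
Mode = (α−1)/β = 51.9/8.3 = 6.2530.
Mean = α/β = 52.9/8.3 = 6.3735.
The posterior is right-skewed, so the mean exceeds the mode.

MAP = 6.2530, posterior mean = 6.3735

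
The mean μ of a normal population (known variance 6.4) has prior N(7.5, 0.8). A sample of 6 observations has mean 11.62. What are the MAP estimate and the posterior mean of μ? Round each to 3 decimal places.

Posterior for μ is Normal. Precision-weighted mean: (1/0.8·7.5 + 6/6.4·11.62) / (1/0.8 + 6/6.4) = 9.266.
A Normal posterior is symmetric, so mode = mean.

MAP estimate = 9.266, posterior mean = 9.266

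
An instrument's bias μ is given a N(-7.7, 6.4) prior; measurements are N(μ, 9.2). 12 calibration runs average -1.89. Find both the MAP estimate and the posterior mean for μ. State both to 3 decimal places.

MAP: -2.512. Posterior mean: -2.512.

Posterior for μ is Normal. Precision-weighted mean: (1/6.4·-7.7 + 12/9.2·-1.89) / (1/6.4 + 12/9.2) = -2.512.
A Normal posterior is symmetric, so mode = mean.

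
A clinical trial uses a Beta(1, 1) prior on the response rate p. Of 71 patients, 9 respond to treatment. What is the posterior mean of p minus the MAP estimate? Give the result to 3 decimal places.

0.010

Posterior: Beta(1+9, 1+62) = Beta(10, 63).
Mode = (10−1)/(10+63−2) = 9/71 = 0.127.
Mean = 10/(10+63) = 10/73 = 0.137.
Difference = 0.137 − 0.127 = 0.010.
The mean is pulled above the mode by the posterior's right skew.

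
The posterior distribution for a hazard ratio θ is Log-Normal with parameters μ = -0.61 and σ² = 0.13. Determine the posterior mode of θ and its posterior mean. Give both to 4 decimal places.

MAP: 0.4771. Posterior mean: 0.5798.

Mode = exp(μ − σ²) = exp(-0.74) = 0.4771.
Mean = exp(μ + σ²/2) = exp(-0.545) = 0.5798.
Mean > mode: the posterior has a right tail.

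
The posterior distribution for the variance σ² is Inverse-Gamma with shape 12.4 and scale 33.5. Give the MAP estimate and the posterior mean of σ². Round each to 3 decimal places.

Mode = β/(α+1) = 33.5/13.4 = 2.500.
Mean = β/(α−1) = 33.5/11.4 = 2.939.

MAP = 2.500, posterior mean = 2.939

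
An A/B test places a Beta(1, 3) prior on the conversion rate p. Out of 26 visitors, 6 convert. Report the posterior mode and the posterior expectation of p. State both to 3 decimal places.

Posterior: Beta(1+6, 3+20) = Beta(7, 23).
Mode = (7−1)/(7+23−2) = 6/28 = 0.214.
Mean = 7/(7+23) = 7/30 = 0.233.

MAP = 0.214; posterior mean = 0.233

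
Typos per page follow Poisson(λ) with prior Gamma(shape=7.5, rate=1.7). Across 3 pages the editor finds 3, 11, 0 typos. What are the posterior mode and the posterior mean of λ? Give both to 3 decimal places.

MAP = 4.362; posterior mean = 4.574

Σ counts = 14. Posterior: Gamma(shape = 7.5+14 = 21.5, rate = 1.7+3 = 4.7).
Mode = (α−1)/β = 20.5/4.7 = 4.362.
Mean = α/β = 21.5/4.7 = 4.574.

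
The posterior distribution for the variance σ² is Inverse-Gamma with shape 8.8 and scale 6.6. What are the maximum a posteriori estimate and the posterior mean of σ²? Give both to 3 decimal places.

Mode = β/(α+1) = 6.6/9.8 = 0.673.
Mean = β/(α−1) = 6.6/7.8 = 0.846.

MAP = 0.673, posterior mean = 0.846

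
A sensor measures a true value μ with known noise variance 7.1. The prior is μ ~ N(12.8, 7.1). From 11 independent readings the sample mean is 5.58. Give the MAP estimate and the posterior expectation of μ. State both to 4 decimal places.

Posterior for μ is Normal. Precision-weighted mean: (1/7.1·12.8 + 11/7.1·5.58) / (1/7.1 + 11/7.1) = 6.1817.
A Normal posterior is symmetric, so mode = mean.

MAP estimate = 6.1817, posterior expectation = 6.1817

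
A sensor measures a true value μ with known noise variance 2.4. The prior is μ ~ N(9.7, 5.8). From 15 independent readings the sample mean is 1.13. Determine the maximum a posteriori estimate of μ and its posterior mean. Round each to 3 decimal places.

Posterior for μ is Normal. Precision-weighted mean: (1/5.8·9.7 + 15/2.4·1.13) / (1/5.8 + 15/2.4) = 1.360.
A Normal posterior is symmetric, so mode = mean.

MAP = 1.360; posterior mean = 1.360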